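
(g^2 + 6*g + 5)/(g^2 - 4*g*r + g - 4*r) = (-g - 5)/(-g + 4*r)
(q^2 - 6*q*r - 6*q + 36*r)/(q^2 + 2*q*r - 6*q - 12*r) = (q - 6*r)/(q + 2*r)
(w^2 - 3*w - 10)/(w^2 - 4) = (w - 5)/(w - 2)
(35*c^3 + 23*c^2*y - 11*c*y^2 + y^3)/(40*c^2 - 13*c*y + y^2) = (-7*c^2 - 6*c*y + y^2)/(-8*c + y)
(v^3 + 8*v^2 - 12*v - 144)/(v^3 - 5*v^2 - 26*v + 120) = (v^2 + 12*v + 36)/(v^2 - v - 30)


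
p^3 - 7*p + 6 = (p - 2)*(p - 1)*(p + 3)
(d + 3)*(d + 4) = d^2 + 7*d + 12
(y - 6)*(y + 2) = y^2 - 4*y - 12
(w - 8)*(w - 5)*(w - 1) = w^3 - 14*w^2 + 53*w - 40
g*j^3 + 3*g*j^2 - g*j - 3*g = (j - 1)*(j + 3)*(g*j + g)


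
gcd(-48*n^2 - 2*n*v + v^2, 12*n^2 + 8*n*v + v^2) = 6*n + v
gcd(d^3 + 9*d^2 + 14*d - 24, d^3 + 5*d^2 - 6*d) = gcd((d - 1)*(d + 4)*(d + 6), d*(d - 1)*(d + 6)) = d^2 + 5*d - 6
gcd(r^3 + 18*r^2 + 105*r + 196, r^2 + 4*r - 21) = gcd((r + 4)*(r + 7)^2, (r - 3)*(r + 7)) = r + 7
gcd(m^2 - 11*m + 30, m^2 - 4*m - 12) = m - 6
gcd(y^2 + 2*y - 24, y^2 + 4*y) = 1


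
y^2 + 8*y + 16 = (y + 4)^2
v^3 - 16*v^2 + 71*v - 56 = (v - 8)*(v - 7)*(v - 1)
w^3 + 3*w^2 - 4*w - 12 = (w - 2)*(w + 2)*(w + 3)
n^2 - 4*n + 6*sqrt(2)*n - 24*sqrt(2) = (n - 4)*(n + 6*sqrt(2))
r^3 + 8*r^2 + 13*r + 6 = (r + 1)^2*(r + 6)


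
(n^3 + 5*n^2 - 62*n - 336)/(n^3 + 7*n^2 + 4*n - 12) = (n^2 - n - 56)/(n^2 + n - 2)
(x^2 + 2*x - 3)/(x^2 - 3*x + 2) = (x + 3)/(x - 2)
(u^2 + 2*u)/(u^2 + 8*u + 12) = u/(u + 6)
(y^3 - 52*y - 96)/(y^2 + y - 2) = (y^2 - 2*y - 48)/(y - 1)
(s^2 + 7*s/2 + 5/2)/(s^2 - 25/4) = 2*(s + 1)/(2*s - 5)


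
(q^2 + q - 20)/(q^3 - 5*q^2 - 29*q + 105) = (q - 4)/(q^2 - 10*q + 21)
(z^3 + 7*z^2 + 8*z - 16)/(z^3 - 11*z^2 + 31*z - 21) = (z^2 + 8*z + 16)/(z^2 - 10*z + 21)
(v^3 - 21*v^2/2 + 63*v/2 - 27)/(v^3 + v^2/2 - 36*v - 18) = (2*v^2 - 9*v + 9)/(2*v^2 + 13*v + 6)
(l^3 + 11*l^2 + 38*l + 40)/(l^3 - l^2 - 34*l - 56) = (l + 5)/(l - 7)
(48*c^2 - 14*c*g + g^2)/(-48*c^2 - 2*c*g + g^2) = (-6*c + g)/(6*c + g)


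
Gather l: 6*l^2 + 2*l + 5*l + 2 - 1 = 6*l^2 + 7*l + 1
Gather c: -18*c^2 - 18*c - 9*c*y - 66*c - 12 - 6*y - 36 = -18*c^2 + c*(-9*y - 84) - 6*y - 48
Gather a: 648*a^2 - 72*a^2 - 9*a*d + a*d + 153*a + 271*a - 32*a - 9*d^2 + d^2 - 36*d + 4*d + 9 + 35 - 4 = 576*a^2 + a*(392 - 8*d) - 8*d^2 - 32*d + 40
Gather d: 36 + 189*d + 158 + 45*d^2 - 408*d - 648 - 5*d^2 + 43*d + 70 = 40*d^2 - 176*d - 384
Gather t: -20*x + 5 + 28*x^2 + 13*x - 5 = 28*x^2 - 7*x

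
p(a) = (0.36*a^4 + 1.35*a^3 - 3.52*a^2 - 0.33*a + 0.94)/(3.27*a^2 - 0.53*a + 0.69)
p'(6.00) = 1.76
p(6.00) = 5.47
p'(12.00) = 3.07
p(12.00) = 19.96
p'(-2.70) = -0.08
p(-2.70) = -1.20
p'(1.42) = 0.57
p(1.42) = -0.20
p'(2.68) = 1.02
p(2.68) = 0.85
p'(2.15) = 0.88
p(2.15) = 0.35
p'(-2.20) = 0.08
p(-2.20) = -1.21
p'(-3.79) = -0.36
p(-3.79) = -0.96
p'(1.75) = 0.74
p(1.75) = 0.02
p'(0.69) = -0.99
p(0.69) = -0.23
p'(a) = (0.53 - 6.54*a)*(0.36*a^4 + 1.35*a^3 - 3.52*a^2 - 0.33*a + 0.94)/(3.27*a^2 - 0.53*a + 0.69)^2 + (1.44*a^3 + 4.05*a^2 - 7.04*a - 0.33)/(3.27*a^2 - 0.53*a + 0.69) = (2.3544*a^5 + 3.8421*a^4 - 0.4374*a^3 + 5.7392*a^2 - 11.0052*a + 0.2705)/(10.6929*a^4 - 3.4662*a^3 + 4.7935*a^2 - 0.7314*a + 0.4761)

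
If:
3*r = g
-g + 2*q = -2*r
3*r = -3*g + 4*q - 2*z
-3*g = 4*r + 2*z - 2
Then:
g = 2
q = 1/3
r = 2/3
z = -10/3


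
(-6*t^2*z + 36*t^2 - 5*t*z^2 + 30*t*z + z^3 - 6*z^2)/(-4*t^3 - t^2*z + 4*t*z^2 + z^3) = (-6*t*z + 36*t + z^2 - 6*z)/(-4*t^2 + 3*t*z + z^2)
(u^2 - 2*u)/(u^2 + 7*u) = (u - 2)/(u + 7)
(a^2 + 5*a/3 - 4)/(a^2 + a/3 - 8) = (3*a - 4)/(3*a - 8)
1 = 1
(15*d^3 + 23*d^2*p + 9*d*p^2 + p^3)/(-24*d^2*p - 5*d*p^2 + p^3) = (5*d^2 + 6*d*p + p^2)/(p*(-8*d + p))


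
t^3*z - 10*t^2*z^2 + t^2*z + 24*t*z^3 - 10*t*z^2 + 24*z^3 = (t - 6*z)*(t - 4*z)*(t*z + z)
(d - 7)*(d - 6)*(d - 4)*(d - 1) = d^4 - 18*d^3 + 111*d^2 - 262*d + 168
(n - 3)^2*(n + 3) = n^3 - 3*n^2 - 9*n + 27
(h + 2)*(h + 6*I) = h^2 + 2*h + 6*I*h + 12*I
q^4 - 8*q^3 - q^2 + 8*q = q*(q - 8)*(q - 1)*(q + 1)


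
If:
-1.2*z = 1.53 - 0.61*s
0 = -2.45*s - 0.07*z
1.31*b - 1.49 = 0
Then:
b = 1.14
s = 0.04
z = -1.26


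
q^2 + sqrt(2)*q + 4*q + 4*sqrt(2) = (q + 4)*(q + sqrt(2))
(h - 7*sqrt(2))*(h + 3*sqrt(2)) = h^2 - 4*sqrt(2)*h - 42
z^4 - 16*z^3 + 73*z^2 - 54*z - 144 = (z - 8)*(z - 6)*(z - 3)*(z + 1)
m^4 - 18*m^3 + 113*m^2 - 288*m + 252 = (m - 7)*(m - 6)*(m - 3)*(m - 2)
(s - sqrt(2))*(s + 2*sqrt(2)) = s^2 + sqrt(2)*s - 4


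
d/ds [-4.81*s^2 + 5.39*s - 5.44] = 5.39 - 9.62*s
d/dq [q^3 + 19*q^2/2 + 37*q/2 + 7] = 3*q^2 + 19*q + 37/2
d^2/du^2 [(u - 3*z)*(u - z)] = 2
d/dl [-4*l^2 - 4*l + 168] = -8*l - 4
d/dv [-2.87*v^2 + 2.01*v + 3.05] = 2.01 - 5.74*v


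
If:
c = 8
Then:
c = 8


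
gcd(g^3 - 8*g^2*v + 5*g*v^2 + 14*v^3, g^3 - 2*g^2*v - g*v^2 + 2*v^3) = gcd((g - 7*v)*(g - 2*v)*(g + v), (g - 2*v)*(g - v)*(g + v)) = -g^2 + g*v + 2*v^2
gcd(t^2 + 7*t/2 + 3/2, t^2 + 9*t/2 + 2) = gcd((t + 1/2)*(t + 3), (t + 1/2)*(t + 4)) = t + 1/2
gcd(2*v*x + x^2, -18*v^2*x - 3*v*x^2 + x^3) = x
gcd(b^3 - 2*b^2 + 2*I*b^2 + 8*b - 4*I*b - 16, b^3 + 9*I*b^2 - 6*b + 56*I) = b^2 + 2*I*b + 8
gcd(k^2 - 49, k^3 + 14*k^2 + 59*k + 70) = k + 7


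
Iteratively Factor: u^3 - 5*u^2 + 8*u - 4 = (u - 1)*(u^2 - 4*u + 4) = (u - 2)*(u - 1)*(u - 2)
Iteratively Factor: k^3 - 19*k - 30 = (k - 5)*(k^2 + 5*k + 6) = (k - 5)*(k + 3)*(k + 2)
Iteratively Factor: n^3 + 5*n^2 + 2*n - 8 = (n + 4)*(n^2 + n - 2) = (n - 1)*(n + 4)*(n + 2)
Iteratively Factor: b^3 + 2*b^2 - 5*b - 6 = (b + 1)*(b^2 + b - 6) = (b + 1)*(b + 3)*(b - 2)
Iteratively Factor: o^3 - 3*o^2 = (o)*(o^2 - 3*o) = o*(o - 3)*(o)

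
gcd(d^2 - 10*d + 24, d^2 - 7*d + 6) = d - 6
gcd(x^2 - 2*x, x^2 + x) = x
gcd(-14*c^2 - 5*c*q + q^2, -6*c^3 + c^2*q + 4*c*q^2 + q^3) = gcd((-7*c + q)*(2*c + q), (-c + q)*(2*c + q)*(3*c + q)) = 2*c + q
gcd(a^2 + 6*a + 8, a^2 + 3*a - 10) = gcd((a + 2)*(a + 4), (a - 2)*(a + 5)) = 1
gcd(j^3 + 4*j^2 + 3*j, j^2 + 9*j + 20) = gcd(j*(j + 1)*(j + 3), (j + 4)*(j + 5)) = 1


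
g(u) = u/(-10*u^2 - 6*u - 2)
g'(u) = u*(20*u + 6)/(-10*u^2 - 6*u - 2)^2 + 1/(-10*u^2 - 6*u - 2) = (5*u^2 - 1)/(2*(25*u^4 + 30*u^3 + 19*u^2 + 6*u + 1))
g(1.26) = -0.05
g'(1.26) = 0.02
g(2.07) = -0.04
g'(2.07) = 0.01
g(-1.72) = 0.08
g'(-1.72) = 0.06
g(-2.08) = 0.06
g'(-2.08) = 0.04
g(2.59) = -0.03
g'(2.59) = 0.01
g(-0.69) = 0.26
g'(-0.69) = 0.40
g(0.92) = -0.06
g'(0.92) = 0.03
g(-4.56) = 0.02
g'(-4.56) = 0.01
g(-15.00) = 0.01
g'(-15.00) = 0.00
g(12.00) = -0.00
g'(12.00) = 0.00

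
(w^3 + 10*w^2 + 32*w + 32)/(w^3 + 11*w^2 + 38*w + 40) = (w + 4)/(w + 5)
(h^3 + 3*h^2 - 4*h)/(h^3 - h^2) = (h + 4)/h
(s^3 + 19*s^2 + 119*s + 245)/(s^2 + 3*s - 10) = (s^2 + 14*s + 49)/(s - 2)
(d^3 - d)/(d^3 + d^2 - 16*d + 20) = (d^3 - d)/(d^3 + d^2 - 16*d + 20)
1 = 1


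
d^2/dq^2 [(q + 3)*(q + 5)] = 2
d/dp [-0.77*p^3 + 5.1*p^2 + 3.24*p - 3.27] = -2.31*p^2 + 10.2*p + 3.24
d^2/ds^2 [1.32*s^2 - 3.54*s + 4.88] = 2.64000000000000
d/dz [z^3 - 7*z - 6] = 3*z^2 - 7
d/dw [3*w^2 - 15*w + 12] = 6*w - 15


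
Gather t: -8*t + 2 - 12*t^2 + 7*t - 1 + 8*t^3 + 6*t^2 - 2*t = 8*t^3 - 6*t^2 - 3*t + 1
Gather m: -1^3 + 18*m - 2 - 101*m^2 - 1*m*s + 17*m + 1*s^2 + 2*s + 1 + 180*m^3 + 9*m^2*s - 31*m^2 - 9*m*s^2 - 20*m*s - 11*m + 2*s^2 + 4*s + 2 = 180*m^3 + m^2*(9*s - 132) + m*(-9*s^2 - 21*s + 24) + 3*s^2 + 6*s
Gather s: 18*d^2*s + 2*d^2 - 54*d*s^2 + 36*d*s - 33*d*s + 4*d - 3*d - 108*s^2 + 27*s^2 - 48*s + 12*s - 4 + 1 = 2*d^2 + d + s^2*(-54*d - 81) + s*(18*d^2 + 3*d - 36) - 3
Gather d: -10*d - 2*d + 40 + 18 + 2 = 60 - 12*d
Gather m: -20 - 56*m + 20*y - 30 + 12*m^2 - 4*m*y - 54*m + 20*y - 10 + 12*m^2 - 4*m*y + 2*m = 24*m^2 + m*(-8*y - 108) + 40*y - 60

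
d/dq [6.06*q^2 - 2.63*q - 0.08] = 12.12*q - 2.63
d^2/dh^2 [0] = 0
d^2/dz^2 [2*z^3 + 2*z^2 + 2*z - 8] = 12*z + 4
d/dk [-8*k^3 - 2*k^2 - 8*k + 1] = -24*k^2 - 4*k - 8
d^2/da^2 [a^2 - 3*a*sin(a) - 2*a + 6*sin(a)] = 3*a*sin(a) - 6*sqrt(2)*sin(a + pi/4) + 2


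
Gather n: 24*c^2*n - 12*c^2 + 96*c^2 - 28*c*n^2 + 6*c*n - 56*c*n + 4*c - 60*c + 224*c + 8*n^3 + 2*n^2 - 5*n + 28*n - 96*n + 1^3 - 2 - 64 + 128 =84*c^2 + 168*c + 8*n^3 + n^2*(2 - 28*c) + n*(24*c^2 - 50*c - 73) + 63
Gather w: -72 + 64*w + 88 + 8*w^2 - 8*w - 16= 8*w^2 + 56*w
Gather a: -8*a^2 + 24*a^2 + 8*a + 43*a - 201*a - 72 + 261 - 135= 16*a^2 - 150*a + 54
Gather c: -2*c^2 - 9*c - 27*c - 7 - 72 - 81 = -2*c^2 - 36*c - 160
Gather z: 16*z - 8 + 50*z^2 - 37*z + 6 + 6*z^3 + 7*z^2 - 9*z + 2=6*z^3 + 57*z^2 - 30*z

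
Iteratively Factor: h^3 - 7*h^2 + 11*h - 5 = (h - 5)*(h^2 - 2*h + 1) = (h - 5)*(h - 1)*(h - 1)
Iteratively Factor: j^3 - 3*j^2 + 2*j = (j - 1)*(j^2 - 2*j) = (j - 2)*(j - 1)*(j)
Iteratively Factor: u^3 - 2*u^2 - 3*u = (u + 1)*(u^2 - 3*u) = u*(u + 1)*(u - 3)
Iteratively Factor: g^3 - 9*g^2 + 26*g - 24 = (g - 3)*(g^2 - 6*g + 8) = (g - 3)*(g - 2)*(g - 4)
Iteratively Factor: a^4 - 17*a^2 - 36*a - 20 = (a - 5)*(a^3 + 5*a^2 + 8*a + 4) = (a - 5)*(a + 2)*(a^2 + 3*a + 2) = (a - 5)*(a + 1)*(a + 2)*(a + 2)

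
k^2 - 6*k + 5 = (k - 5)*(k - 1)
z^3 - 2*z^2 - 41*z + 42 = (z - 7)*(z - 1)*(z + 6)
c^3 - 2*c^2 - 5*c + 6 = (c - 3)*(c - 1)*(c + 2)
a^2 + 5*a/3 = a*(a + 5/3)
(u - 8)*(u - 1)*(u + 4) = u^3 - 5*u^2 - 28*u + 32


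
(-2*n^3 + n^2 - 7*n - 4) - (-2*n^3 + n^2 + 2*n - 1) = -9*n - 3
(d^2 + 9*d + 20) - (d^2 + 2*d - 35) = 7*d + 55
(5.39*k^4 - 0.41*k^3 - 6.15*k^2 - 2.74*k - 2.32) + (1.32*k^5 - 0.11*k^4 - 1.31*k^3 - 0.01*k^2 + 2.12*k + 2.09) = 1.32*k^5 + 5.28*k^4 - 1.72*k^3 - 6.16*k^2 - 0.62*k - 0.23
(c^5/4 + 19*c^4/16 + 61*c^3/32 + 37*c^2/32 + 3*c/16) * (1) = c^5/4 + 19*c^4/16 + 61*c^3/32 + 37*c^2/32 + 3*c/16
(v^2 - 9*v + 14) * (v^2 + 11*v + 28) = v^4 + 2*v^3 - 57*v^2 - 98*v + 392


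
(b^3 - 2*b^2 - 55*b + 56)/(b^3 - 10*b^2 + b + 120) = (b^2 + 6*b - 7)/(b^2 - 2*b - 15)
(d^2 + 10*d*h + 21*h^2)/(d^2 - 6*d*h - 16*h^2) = (d^2 + 10*d*h + 21*h^2)/(d^2 - 6*d*h - 16*h^2)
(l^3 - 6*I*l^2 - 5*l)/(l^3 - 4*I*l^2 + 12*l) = (l^2 - 6*I*l - 5)/(l^2 - 4*I*l + 12)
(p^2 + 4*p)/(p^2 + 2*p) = (p + 4)/(p + 2)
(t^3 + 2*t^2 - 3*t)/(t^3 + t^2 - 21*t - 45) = t*(t - 1)/(t^2 - 2*t - 15)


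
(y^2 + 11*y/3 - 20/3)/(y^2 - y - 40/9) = 3*(-3*y^2 - 11*y + 20)/(-9*y^2 + 9*y + 40)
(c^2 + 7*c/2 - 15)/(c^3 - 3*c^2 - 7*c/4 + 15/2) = 2*(c + 6)/(2*c^2 - c - 6)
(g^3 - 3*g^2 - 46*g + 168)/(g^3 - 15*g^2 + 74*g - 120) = (g + 7)/(g - 5)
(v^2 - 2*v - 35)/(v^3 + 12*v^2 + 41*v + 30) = (v - 7)/(v^2 + 7*v + 6)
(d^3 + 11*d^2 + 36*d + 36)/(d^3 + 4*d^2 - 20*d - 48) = (d + 3)/(d - 4)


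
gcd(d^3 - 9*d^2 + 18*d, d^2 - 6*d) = d^2 - 6*d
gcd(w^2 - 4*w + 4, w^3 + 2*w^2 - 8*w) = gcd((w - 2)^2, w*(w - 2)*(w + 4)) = w - 2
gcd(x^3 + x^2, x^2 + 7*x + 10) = 1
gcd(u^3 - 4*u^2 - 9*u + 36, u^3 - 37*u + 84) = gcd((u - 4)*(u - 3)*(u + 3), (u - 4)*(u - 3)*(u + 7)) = u^2 - 7*u + 12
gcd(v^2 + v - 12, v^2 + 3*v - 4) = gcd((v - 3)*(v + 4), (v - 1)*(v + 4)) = v + 4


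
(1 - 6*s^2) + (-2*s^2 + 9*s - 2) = -8*s^2 + 9*s - 1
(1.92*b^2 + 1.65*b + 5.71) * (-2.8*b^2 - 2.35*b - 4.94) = -5.376*b^4 - 9.132*b^3 - 29.3503*b^2 - 21.5695*b - 28.2074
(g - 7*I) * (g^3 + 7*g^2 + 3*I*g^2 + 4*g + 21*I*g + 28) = g^4 + 7*g^3 - 4*I*g^3 + 25*g^2 - 28*I*g^2 + 175*g - 28*I*g - 196*I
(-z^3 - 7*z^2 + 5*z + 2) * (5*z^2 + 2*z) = -5*z^5 - 37*z^4 + 11*z^3 + 20*z^2 + 4*z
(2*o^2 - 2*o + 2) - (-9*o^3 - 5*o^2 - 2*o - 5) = 9*o^3 + 7*o^2 + 7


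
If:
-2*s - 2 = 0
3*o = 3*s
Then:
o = -1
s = -1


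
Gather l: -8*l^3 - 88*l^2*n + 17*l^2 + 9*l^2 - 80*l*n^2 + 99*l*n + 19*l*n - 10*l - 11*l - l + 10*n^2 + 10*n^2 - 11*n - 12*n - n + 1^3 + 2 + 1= -8*l^3 + l^2*(26 - 88*n) + l*(-80*n^2 + 118*n - 22) + 20*n^2 - 24*n + 4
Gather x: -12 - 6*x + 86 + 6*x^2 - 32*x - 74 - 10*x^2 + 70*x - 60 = -4*x^2 + 32*x - 60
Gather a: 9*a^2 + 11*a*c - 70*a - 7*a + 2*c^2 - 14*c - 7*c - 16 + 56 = 9*a^2 + a*(11*c - 77) + 2*c^2 - 21*c + 40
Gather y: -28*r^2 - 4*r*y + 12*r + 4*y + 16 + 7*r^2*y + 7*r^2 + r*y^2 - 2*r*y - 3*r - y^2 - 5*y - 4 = -21*r^2 + 9*r + y^2*(r - 1) + y*(7*r^2 - 6*r - 1) + 12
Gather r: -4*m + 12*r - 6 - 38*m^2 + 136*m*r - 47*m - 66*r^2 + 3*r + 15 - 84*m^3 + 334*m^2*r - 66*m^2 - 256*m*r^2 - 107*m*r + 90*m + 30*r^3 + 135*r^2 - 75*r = -84*m^3 - 104*m^2 + 39*m + 30*r^3 + r^2*(69 - 256*m) + r*(334*m^2 + 29*m - 60) + 9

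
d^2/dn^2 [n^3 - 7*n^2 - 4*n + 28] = 6*n - 14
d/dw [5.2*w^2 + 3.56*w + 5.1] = 10.4*w + 3.56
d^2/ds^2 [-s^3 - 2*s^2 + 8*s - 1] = -6*s - 4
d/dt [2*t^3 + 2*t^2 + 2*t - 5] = 6*t^2 + 4*t + 2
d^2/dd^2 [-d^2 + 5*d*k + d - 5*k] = -2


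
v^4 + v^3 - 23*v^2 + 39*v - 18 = (v - 3)*(v - 1)^2*(v + 6)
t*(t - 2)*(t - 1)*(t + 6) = t^4 + 3*t^3 - 16*t^2 + 12*t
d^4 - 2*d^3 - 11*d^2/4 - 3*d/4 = d*(d - 3)*(d + 1/2)^2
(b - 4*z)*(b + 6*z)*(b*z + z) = b^3*z + 2*b^2*z^2 + b^2*z - 24*b*z^3 + 2*b*z^2 - 24*z^3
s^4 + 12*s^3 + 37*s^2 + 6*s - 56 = (s - 1)*(s + 2)*(s + 4)*(s + 7)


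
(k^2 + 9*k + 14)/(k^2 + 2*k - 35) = (k + 2)/(k - 5)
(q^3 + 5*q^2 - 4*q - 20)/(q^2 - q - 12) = (-q^3 - 5*q^2 + 4*q + 20)/(-q^2 + q + 12)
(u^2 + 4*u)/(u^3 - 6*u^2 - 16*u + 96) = u/(u^2 - 10*u + 24)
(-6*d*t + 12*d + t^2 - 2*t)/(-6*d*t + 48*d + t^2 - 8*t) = (t - 2)/(t - 8)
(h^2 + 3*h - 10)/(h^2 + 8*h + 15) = (h - 2)/(h + 3)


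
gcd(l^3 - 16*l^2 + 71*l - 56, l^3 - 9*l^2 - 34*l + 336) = l^2 - 15*l + 56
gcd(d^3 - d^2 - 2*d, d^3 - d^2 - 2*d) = d^3 - d^2 - 2*d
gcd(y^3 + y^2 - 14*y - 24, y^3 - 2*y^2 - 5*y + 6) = y + 2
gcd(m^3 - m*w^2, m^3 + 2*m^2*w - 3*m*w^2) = -m^2 + m*w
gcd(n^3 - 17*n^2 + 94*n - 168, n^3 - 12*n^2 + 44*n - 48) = n^2 - 10*n + 24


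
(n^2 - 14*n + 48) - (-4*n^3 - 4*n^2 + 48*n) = 4*n^3 + 5*n^2 - 62*n + 48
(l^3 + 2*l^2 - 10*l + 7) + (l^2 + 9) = l^3 + 3*l^2 - 10*l + 16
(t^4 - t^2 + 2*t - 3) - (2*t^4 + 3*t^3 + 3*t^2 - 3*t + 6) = -t^4 - 3*t^3 - 4*t^2 + 5*t - 9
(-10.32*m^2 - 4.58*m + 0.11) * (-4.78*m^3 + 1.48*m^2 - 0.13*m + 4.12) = 49.3296*m^5 + 6.6188*m^4 - 5.9626*m^3 - 41.7602*m^2 - 18.8839*m + 0.4532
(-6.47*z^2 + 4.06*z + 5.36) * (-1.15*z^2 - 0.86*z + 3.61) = 7.4405*z^4 + 0.8952*z^3 - 33.0123*z^2 + 10.047*z + 19.3496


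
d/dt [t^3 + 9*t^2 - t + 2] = 3*t^2 + 18*t - 1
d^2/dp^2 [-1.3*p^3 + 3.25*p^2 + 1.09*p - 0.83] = 6.5 - 7.8*p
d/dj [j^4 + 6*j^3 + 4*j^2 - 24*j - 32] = 4*j^3 + 18*j^2 + 8*j - 24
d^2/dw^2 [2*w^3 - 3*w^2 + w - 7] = 12*w - 6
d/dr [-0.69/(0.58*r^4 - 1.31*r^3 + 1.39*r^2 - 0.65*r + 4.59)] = (1.6008*r^3 - 2.7117*r^2 + 1.9182*r - 0.4485)/(0.58*r^4 - 1.31*r^3 + 1.39*r^2 - 0.65*r + 4.59)^2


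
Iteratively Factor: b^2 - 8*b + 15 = (b - 3)*(b - 5)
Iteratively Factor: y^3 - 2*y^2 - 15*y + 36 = (y + 4)*(y^2 - 6*y + 9) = (y - 3)*(y + 4)*(y - 3)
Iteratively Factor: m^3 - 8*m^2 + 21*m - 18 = (m - 3)*(m^2 - 5*m + 6) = (m - 3)*(m - 2)*(m - 3)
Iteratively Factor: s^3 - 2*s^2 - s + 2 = (s - 2)*(s^2 - 1) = (s - 2)*(s - 1)*(s + 1)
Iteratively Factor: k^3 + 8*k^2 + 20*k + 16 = (k + 2)*(k^2 + 6*k + 8) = (k + 2)^2*(k + 4)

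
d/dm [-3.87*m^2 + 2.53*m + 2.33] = 2.53 - 7.74*m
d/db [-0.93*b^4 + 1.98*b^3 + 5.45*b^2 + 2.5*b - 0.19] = -3.72*b^3 + 5.94*b^2 + 10.9*b + 2.5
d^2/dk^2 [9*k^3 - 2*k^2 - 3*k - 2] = 54*k - 4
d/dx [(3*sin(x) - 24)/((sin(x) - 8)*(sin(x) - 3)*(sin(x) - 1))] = 6*(2 - sin(x))*cos(x)/((sin(x) - 3)^2*(sin(x) - 1)^2)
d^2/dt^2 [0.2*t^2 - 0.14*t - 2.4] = 0.400000000000000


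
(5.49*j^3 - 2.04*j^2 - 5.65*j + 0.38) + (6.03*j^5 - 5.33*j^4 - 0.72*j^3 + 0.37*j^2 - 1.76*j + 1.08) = 6.03*j^5 - 5.33*j^4 + 4.77*j^3 - 1.67*j^2 - 7.41*j + 1.46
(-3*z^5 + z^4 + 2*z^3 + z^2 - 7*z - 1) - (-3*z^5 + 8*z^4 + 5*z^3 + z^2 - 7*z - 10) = -7*z^4 - 3*z^3 + 9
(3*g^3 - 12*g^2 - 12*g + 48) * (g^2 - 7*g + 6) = 3*g^5 - 33*g^4 + 90*g^3 + 60*g^2 - 408*g + 288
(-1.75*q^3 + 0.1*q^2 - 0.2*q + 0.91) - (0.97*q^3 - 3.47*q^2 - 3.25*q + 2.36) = -2.72*q^3 + 3.57*q^2 + 3.05*q - 1.45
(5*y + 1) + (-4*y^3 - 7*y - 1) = -4*y^3 - 2*y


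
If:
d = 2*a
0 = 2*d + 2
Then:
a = -1/2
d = -1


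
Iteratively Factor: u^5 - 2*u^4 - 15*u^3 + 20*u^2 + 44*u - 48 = (u - 4)*(u^4 + 2*u^3 - 7*u^2 - 8*u + 12) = (u - 4)*(u - 1)*(u^3 + 3*u^2 - 4*u - 12) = (u - 4)*(u - 1)*(u + 2)*(u^2 + u - 6) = (u - 4)*(u - 2)*(u - 1)*(u + 2)*(u + 3)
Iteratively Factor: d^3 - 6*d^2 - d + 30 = (d + 2)*(d^2 - 8*d + 15) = (d - 5)*(d + 2)*(d - 3)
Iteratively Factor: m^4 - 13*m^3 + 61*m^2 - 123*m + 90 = (m - 2)*(m^3 - 11*m^2 + 39*m - 45) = (m - 3)*(m - 2)*(m^2 - 8*m + 15) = (m - 3)^2*(m - 2)*(m - 5)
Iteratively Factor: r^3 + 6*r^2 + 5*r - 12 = (r + 4)*(r^2 + 2*r - 3) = (r - 1)*(r + 4)*(r + 3)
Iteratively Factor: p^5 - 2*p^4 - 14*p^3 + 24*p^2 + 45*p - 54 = (p - 3)*(p^4 + p^3 - 11*p^2 - 9*p + 18) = (p - 3)*(p + 2)*(p^3 - p^2 - 9*p + 9) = (p - 3)*(p - 1)*(p + 2)*(p^2 - 9) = (p - 3)^2*(p - 1)*(p + 2)*(p + 3)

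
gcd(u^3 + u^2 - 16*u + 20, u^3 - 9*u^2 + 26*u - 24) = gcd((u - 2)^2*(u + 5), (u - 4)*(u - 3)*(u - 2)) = u - 2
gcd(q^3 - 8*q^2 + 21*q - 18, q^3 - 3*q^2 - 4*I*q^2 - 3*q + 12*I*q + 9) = q - 3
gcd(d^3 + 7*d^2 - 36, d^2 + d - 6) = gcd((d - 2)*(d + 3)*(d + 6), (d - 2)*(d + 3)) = d^2 + d - 6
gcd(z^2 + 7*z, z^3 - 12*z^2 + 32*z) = z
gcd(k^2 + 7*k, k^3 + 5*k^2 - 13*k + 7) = k + 7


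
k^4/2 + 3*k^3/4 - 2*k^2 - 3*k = k*(k/2 + 1)*(k - 2)*(k + 3/2)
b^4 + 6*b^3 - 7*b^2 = b^2*(b - 1)*(b + 7)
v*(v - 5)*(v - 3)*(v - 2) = v^4 - 10*v^3 + 31*v^2 - 30*v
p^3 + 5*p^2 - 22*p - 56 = (p - 4)*(p + 2)*(p + 7)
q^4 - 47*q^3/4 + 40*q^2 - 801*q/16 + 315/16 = (q - 7)*(q - 5/2)*(q - 3/2)*(q - 3/4)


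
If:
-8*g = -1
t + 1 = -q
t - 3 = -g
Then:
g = 1/8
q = -31/8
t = 23/8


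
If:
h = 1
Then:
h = 1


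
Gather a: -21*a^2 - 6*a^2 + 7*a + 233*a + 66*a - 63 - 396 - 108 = -27*a^2 + 306*a - 567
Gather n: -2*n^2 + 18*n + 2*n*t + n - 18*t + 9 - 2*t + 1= -2*n^2 + n*(2*t + 19) - 20*t + 10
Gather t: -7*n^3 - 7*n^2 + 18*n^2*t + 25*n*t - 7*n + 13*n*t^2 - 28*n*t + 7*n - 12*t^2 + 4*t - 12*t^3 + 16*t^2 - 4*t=-7*n^3 - 7*n^2 - 12*t^3 + t^2*(13*n + 4) + t*(18*n^2 - 3*n)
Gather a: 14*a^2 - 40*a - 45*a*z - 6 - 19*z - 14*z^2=14*a^2 + a*(-45*z - 40) - 14*z^2 - 19*z - 6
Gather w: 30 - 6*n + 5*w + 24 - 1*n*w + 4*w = -6*n + w*(9 - n) + 54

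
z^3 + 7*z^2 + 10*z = z*(z + 2)*(z + 5)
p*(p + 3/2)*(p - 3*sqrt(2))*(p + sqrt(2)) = p^4 - 2*sqrt(2)*p^3 + 3*p^3/2 - 6*p^2 - 3*sqrt(2)*p^2 - 9*p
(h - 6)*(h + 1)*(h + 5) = h^3 - 31*h - 30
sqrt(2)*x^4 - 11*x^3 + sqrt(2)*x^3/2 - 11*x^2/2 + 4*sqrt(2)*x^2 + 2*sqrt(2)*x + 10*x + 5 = (x - 5*sqrt(2))*(x - sqrt(2))*(x + sqrt(2)/2)*(sqrt(2)*x + sqrt(2)/2)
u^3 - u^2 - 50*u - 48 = (u - 8)*(u + 1)*(u + 6)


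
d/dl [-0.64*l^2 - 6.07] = -1.28*l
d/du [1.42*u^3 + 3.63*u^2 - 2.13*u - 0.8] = 4.26*u^2 + 7.26*u - 2.13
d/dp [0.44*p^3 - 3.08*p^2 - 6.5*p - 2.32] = 1.32*p^2 - 6.16*p - 6.5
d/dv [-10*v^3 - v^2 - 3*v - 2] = -30*v^2 - 2*v - 3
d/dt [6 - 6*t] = -6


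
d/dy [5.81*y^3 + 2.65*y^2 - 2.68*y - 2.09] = 17.43*y^2 + 5.3*y - 2.68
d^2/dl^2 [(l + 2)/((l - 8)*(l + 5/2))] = 8*(2*l^3 + 12*l^2 + 54*l - 19)/(8*l^6 - 132*l^5 + 246*l^4 + 3949*l^3 - 4920*l^2 - 52800*l - 64000)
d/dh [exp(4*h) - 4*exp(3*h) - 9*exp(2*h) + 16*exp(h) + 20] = (4*exp(3*h) - 12*exp(2*h) - 18*exp(h) + 16)*exp(h)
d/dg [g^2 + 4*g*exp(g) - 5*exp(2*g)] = 4*g*exp(g) + 2*g - 10*exp(2*g) + 4*exp(g)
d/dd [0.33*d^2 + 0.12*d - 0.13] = 0.66*d + 0.12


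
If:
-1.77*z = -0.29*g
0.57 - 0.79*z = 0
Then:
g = 4.40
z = 0.72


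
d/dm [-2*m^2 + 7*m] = 7 - 4*m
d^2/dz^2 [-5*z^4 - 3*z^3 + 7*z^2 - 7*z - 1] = -60*z^2 - 18*z + 14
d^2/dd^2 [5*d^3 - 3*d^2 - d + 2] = 30*d - 6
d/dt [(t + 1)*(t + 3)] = 2*t + 4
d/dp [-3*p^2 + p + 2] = 1 - 6*p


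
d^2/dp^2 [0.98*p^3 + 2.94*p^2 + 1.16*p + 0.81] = 5.88*p + 5.88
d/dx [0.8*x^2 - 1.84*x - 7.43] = 1.6*x - 1.84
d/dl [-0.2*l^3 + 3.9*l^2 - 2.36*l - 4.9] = -0.6*l^2 + 7.8*l - 2.36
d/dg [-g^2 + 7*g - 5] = 7 - 2*g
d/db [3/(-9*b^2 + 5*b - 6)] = 3*(18*b - 5)/(9*b^2 - 5*b + 6)^2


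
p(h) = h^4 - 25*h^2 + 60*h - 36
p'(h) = 4*h^3 - 50*h + 60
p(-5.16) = -302.32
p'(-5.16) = -231.55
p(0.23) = -23.52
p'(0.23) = 48.55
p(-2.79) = -337.41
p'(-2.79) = 112.63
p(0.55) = -10.47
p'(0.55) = 33.17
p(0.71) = -5.75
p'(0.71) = 25.93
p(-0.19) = -48.30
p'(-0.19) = 69.47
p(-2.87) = -346.28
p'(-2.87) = 108.94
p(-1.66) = -196.90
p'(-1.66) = 124.70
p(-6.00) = 0.00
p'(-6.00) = -504.00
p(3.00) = 0.00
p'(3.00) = 18.00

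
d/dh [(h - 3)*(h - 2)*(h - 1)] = 3*h^2 - 12*h + 11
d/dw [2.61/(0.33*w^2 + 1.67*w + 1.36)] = (-1.7226*w - 4.3587)/(0.33*w^2 + 1.67*w + 1.36)^2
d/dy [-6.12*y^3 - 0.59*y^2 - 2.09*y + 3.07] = -18.36*y^2 - 1.18*y - 2.09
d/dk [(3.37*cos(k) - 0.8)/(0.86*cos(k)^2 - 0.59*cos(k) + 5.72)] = (2.8982*cos(k)^2 - 1.376*cos(k) - 18.8044)*sin(k)/(0.7396*cos(k)^4 - 1.0148*cos(k)^3 + 10.1865*cos(k)^2 - 6.7496*cos(k) + 32.7184)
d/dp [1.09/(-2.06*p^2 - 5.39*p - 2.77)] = (4.4908*p + 5.8751)/(2.06*p^2 + 5.39*p + 2.77)^2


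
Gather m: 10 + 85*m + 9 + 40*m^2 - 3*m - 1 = 40*m^2 + 82*m + 18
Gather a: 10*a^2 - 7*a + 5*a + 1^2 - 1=10*a^2 - 2*a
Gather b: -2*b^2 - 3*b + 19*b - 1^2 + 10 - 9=-2*b^2 + 16*b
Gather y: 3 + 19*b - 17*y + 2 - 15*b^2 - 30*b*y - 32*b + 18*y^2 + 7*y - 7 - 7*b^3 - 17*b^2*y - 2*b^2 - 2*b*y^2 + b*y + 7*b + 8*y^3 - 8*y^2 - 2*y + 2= -7*b^3 - 17*b^2 - 6*b + 8*y^3 + y^2*(10 - 2*b) + y*(-17*b^2 - 29*b - 12)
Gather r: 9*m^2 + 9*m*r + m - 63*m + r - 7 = 9*m^2 - 62*m + r*(9*m + 1) - 7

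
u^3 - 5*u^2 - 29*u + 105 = (u - 7)*(u - 3)*(u + 5)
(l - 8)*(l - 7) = l^2 - 15*l + 56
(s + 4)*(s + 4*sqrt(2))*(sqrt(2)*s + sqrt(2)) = sqrt(2)*s^3 + 5*sqrt(2)*s^2 + 8*s^2 + 4*sqrt(2)*s + 40*s + 32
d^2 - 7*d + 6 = (d - 6)*(d - 1)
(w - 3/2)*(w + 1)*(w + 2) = w^3 + 3*w^2/2 - 5*w/2 - 3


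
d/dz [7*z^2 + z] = 14*z + 1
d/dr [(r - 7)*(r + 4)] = 2*r - 3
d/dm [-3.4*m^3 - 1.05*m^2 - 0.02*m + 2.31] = -10.2*m^2 - 2.1*m - 0.02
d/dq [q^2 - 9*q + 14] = 2*q - 9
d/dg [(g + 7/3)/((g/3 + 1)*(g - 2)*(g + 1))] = (-6*g^3 - 27*g^2 - 28*g + 17)/(g^6 + 4*g^5 - 6*g^4 - 32*g^3 + g^2 + 60*g + 36)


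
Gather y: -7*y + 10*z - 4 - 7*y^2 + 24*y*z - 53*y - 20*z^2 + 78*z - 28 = -7*y^2 + y*(24*z - 60) - 20*z^2 + 88*z - 32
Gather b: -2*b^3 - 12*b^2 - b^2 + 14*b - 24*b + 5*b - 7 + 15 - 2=-2*b^3 - 13*b^2 - 5*b + 6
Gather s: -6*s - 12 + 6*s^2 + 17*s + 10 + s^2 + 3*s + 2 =7*s^2 + 14*s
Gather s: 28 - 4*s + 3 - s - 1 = 30 - 5*s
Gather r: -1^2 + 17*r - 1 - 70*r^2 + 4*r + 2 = -70*r^2 + 21*r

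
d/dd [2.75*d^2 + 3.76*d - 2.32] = 5.5*d + 3.76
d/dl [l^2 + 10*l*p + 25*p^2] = 2*l + 10*p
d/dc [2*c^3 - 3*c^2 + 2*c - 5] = 6*c^2 - 6*c + 2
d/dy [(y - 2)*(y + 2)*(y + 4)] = 3*y^2 + 8*y - 4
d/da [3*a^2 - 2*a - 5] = 6*a - 2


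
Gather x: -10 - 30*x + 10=-30*x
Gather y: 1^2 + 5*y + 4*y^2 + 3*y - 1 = 4*y^2 + 8*y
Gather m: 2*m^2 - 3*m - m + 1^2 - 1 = 2*m^2 - 4*m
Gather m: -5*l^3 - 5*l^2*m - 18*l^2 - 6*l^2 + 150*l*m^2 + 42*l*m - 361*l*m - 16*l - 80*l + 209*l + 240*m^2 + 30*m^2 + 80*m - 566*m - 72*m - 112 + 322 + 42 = -5*l^3 - 24*l^2 + 113*l + m^2*(150*l + 270) + m*(-5*l^2 - 319*l - 558) + 252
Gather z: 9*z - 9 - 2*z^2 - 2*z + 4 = -2*z^2 + 7*z - 5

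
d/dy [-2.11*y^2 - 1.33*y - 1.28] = -4.22*y - 1.33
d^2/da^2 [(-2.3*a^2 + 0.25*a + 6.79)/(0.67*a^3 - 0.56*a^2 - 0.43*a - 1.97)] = (-2.06494*a^6 + 0.673350000000003*a^5 + 32.037792*a^4 - 81.853978*a^3 + 20.22273*a^2 + 61.928118*a - 30.746204)/(0.300763*a^9 - 0.754152*a^8 + 0.0512550000000001*a^7 - 1.860599*a^6 + 4.401969*a^5 + 1.241334*a^4 + 4.874846*a^3 - 7.612671*a^2 - 5.006361*a - 7.645373)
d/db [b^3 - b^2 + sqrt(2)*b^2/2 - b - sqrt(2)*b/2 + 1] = 3*b^2 - 2*b + sqrt(2)*b - 1 - sqrt(2)/2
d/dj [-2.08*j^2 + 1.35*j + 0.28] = 1.35 - 4.16*j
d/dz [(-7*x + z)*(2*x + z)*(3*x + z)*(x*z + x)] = x*(-42*x^3 - 58*x^2*z - 29*x^2 - 6*x*z^2 - 4*x*z + 4*z^3 + 3*z^2)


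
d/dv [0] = 0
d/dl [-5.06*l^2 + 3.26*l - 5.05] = 3.26 - 10.12*l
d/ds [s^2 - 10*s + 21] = 2*s - 10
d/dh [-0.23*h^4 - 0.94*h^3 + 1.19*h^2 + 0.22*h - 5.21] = -0.92*h^3 - 2.82*h^2 + 2.38*h + 0.22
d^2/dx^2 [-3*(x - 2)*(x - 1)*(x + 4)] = -18*x - 6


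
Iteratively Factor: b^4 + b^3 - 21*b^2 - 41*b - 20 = (b + 4)*(b^3 - 3*b^2 - 9*b - 5) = (b + 1)*(b + 4)*(b^2 - 4*b - 5) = (b - 5)*(b + 1)*(b + 4)*(b + 1)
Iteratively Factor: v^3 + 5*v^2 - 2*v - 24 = (v - 2)*(v^2 + 7*v + 12) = (v - 2)*(v + 4)*(v + 3)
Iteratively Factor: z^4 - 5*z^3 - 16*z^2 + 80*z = (z + 4)*(z^3 - 9*z^2 + 20*z) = (z - 5)*(z + 4)*(z^2 - 4*z) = z*(z - 5)*(z + 4)*(z - 4)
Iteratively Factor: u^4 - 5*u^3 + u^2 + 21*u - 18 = (u - 3)*(u^3 - 2*u^2 - 5*u + 6) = (u - 3)*(u - 1)*(u^2 - u - 6) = (u - 3)^2*(u - 1)*(u + 2)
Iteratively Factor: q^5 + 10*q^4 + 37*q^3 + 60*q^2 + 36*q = (q + 3)*(q^4 + 7*q^3 + 16*q^2 + 12*q) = q*(q + 3)*(q^3 + 7*q^2 + 16*q + 12) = q*(q + 2)*(q + 3)*(q^2 + 5*q + 6) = q*(q + 2)^2*(q + 3)*(q + 3)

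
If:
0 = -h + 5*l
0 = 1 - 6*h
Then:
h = 1/6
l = 1/30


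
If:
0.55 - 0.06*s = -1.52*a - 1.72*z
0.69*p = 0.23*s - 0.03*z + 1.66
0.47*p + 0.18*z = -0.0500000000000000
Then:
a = -1.17178294951069*z - 0.659337114757291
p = -0.382978723404255*z - 0.106382978723404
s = -1.01850138760407*z - 7.53654024051804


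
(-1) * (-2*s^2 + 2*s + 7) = 2*s^2 - 2*s - 7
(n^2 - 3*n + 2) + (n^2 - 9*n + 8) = 2*n^2 - 12*n + 10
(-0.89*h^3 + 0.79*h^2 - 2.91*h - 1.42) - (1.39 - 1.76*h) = -0.89*h^3 + 0.79*h^2 - 1.15*h - 2.81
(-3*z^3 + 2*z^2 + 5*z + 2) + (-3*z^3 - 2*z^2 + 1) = -6*z^3 + 5*z + 3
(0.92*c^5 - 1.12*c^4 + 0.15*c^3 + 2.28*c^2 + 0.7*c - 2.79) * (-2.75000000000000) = -2.53*c^5 + 3.08*c^4 - 0.4125*c^3 - 6.27*c^2 - 1.925*c + 7.6725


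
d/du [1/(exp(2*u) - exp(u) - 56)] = (1 - 2*exp(u))*exp(u)/(-exp(2*u) + exp(u) + 56)^2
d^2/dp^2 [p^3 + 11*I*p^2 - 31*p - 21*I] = 6*p + 22*I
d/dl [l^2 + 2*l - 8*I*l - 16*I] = 2*l + 2 - 8*I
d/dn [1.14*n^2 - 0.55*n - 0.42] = 2.28*n - 0.55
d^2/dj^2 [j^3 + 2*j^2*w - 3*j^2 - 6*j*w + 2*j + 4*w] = 6*j + 4*w - 6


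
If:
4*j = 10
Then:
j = 5/2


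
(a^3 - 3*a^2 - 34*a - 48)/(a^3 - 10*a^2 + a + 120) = (a + 2)/(a - 5)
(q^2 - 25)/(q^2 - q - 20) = (q + 5)/(q + 4)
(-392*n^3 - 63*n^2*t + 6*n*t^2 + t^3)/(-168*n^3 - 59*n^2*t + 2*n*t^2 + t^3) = (7*n + t)/(3*n + t)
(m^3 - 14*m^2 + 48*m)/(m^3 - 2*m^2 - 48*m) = (m - 6)/(m + 6)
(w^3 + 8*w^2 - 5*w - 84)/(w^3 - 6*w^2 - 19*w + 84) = (w + 7)/(w - 7)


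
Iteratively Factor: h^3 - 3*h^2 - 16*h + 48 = (h - 4)*(h^2 + h - 12) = (h - 4)*(h - 3)*(h + 4)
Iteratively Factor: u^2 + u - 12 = (u + 4)*(u - 3)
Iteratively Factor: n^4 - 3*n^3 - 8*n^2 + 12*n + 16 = (n + 2)*(n^3 - 5*n^2 + 2*n + 8) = (n + 1)*(n + 2)*(n^2 - 6*n + 8) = (n - 4)*(n + 1)*(n + 2)*(n - 2)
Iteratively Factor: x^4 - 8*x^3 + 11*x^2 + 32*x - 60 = (x + 2)*(x^3 - 10*x^2 + 31*x - 30) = (x - 3)*(x + 2)*(x^2 - 7*x + 10) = (x - 3)*(x - 2)*(x + 2)*(x - 5)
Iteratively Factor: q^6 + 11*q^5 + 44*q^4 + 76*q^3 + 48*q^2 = (q + 2)*(q^5 + 9*q^4 + 26*q^3 + 24*q^2) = (q + 2)*(q + 3)*(q^4 + 6*q^3 + 8*q^2) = (q + 2)^2*(q + 3)*(q^3 + 4*q^2) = q*(q + 2)^2*(q + 3)*(q^2 + 4*q) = q^2*(q + 2)^2*(q + 3)*(q + 4)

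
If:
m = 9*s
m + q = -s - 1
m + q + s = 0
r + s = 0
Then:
No Solution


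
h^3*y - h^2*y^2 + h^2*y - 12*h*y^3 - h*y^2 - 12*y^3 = (h - 4*y)*(h + 3*y)*(h*y + y)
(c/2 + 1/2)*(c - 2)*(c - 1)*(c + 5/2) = c^4/2 + c^3/4 - 3*c^2 - c/4 + 5/2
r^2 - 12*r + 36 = (r - 6)^2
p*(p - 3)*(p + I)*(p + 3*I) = p^4 - 3*p^3 + 4*I*p^3 - 3*p^2 - 12*I*p^2 + 9*p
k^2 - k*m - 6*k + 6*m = (k - 6)*(k - m)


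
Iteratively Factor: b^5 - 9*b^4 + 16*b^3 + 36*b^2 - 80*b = (b - 2)*(b^4 - 7*b^3 + 2*b^2 + 40*b) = b*(b - 2)*(b^3 - 7*b^2 + 2*b + 40) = b*(b - 5)*(b - 2)*(b^2 - 2*b - 8) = b*(b - 5)*(b - 2)*(b + 2)*(b - 4)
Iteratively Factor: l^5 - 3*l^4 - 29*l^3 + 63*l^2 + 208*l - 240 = (l - 5)*(l^4 + 2*l^3 - 19*l^2 - 32*l + 48) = (l - 5)*(l - 1)*(l^3 + 3*l^2 - 16*l - 48) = (l - 5)*(l - 1)*(l + 3)*(l^2 - 16) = (l - 5)*(l - 4)*(l - 1)*(l + 3)*(l + 4)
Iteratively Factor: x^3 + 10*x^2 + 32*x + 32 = (x + 2)*(x^2 + 8*x + 16) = (x + 2)*(x + 4)*(x + 4)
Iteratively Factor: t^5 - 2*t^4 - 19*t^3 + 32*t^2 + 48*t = (t + 4)*(t^4 - 6*t^3 + 5*t^2 + 12*t) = (t - 3)*(t + 4)*(t^3 - 3*t^2 - 4*t) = (t - 3)*(t + 1)*(t + 4)*(t^2 - 4*t) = t*(t - 3)*(t + 1)*(t + 4)*(t - 4)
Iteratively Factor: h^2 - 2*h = (h - 2)*(h)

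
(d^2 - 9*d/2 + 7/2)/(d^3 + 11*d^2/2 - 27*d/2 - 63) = (d - 1)/(d^2 + 9*d + 18)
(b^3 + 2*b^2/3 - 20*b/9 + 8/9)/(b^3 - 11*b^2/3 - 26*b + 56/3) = (3*b^2 + 4*b - 4)/(3*(b^2 - 3*b - 28))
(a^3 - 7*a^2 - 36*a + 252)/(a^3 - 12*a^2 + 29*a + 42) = (a + 6)/(a + 1)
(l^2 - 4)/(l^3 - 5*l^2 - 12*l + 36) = (l + 2)/(l^2 - 3*l - 18)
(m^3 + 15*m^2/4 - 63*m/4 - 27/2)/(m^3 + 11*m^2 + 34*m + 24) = (4*m^2 - 9*m - 9)/(4*(m^2 + 5*m + 4))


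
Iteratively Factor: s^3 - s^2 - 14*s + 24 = (s - 2)*(s^2 + s - 12) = (s - 3)*(s - 2)*(s + 4)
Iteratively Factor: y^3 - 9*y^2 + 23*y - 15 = (y - 3)*(y^2 - 6*y + 5) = (y - 3)*(y - 1)*(y - 5)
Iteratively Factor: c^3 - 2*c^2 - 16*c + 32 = (c + 4)*(c^2 - 6*c + 8) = (c - 2)*(c + 4)*(c - 4)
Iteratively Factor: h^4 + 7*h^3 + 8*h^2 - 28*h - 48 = (h + 4)*(h^3 + 3*h^2 - 4*h - 12) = (h - 2)*(h + 4)*(h^2 + 5*h + 6) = (h - 2)*(h + 2)*(h + 4)*(h + 3)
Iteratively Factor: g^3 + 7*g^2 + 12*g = (g + 4)*(g^2 + 3*g) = g*(g + 4)*(g + 3)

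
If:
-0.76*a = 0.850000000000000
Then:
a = -1.12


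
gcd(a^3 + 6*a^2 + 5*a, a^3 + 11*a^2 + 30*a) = a^2 + 5*a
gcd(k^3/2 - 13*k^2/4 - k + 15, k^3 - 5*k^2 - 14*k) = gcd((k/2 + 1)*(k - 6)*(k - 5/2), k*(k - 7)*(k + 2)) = k + 2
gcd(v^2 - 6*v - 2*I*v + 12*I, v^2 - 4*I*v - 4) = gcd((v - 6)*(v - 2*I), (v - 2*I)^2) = v - 2*I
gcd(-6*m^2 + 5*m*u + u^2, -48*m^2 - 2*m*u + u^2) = 6*m + u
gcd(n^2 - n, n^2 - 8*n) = n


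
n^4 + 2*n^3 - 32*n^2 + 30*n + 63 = (n - 3)^2*(n + 1)*(n + 7)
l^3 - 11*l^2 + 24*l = l*(l - 8)*(l - 3)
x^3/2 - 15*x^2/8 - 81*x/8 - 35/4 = (x/2 + 1)*(x - 7)*(x + 5/4)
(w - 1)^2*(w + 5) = w^3 + 3*w^2 - 9*w + 5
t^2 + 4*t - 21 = (t - 3)*(t + 7)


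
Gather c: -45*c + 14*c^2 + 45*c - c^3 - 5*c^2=-c^3 + 9*c^2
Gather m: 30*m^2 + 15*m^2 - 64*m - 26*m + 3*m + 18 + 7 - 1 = 45*m^2 - 87*m + 24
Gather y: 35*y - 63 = 35*y - 63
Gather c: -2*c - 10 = -2*c - 10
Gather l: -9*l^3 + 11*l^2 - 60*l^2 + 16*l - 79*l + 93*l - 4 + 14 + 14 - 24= -9*l^3 - 49*l^2 + 30*l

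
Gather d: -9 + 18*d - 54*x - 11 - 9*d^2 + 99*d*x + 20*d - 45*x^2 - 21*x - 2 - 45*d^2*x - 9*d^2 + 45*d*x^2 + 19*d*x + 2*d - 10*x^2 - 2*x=d^2*(-45*x - 18) + d*(45*x^2 + 118*x + 40) - 55*x^2 - 77*x - 22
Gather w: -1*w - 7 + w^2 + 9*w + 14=w^2 + 8*w + 7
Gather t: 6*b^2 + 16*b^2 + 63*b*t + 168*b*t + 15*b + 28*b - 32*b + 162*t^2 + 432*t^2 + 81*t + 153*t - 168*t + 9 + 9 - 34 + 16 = 22*b^2 + 11*b + 594*t^2 + t*(231*b + 66)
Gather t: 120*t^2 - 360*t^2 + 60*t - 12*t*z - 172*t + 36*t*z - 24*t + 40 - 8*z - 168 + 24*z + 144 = -240*t^2 + t*(24*z - 136) + 16*z + 16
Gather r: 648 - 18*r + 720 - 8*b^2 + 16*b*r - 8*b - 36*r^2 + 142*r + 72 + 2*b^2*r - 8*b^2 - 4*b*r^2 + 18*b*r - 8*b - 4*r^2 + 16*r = -16*b^2 - 16*b + r^2*(-4*b - 40) + r*(2*b^2 + 34*b + 140) + 1440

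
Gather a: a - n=a - n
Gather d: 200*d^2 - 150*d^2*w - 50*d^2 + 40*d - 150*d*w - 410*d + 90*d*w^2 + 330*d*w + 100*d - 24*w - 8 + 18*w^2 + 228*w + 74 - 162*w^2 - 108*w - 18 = d^2*(150 - 150*w) + d*(90*w^2 + 180*w - 270) - 144*w^2 + 96*w + 48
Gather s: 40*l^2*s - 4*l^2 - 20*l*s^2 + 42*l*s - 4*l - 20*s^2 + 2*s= -4*l^2 - 4*l + s^2*(-20*l - 20) + s*(40*l^2 + 42*l + 2)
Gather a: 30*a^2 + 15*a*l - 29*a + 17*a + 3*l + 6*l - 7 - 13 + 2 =30*a^2 + a*(15*l - 12) + 9*l - 18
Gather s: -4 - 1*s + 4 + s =0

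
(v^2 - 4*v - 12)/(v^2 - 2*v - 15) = (-v^2 + 4*v + 12)/(-v^2 + 2*v + 15)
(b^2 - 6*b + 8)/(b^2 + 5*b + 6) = (b^2 - 6*b + 8)/(b^2 + 5*b + 6)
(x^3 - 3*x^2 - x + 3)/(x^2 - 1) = x - 3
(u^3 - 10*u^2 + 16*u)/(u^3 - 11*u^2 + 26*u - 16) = u/(u - 1)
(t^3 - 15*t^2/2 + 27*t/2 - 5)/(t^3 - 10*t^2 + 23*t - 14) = (2*t^2 - 11*t + 5)/(2*(t^2 - 8*t + 7))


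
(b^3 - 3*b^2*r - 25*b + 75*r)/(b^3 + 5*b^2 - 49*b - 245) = (b^2 - 3*b*r - 5*b + 15*r)/(b^2 - 49)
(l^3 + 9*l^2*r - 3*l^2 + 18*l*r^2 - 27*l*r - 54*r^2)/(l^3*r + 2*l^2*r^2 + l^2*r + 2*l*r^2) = (l^3 + 9*l^2*r - 3*l^2 + 18*l*r^2 - 27*l*r - 54*r^2)/(l*r*(l^2 + 2*l*r + l + 2*r))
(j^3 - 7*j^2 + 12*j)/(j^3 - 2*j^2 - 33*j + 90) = j*(j - 4)/(j^2 + j - 30)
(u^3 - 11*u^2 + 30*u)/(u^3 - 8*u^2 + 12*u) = (u - 5)/(u - 2)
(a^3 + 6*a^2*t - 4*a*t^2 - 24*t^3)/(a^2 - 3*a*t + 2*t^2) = (-a^2 - 8*a*t - 12*t^2)/(-a + t)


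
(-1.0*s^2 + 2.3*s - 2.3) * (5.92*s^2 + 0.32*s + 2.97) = -5.92*s^4 + 13.296*s^3 - 15.85*s^2 + 6.095*s - 6.831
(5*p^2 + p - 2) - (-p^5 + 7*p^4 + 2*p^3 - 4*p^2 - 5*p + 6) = p^5 - 7*p^4 - 2*p^3 + 9*p^2 + 6*p - 8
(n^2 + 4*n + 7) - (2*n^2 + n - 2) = -n^2 + 3*n + 9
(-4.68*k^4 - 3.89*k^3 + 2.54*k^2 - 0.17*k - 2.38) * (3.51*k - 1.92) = -16.4268*k^5 - 4.6683*k^4 + 16.3842*k^3 - 5.4735*k^2 - 8.0274*k + 4.5696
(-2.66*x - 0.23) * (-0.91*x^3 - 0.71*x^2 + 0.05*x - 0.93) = 2.4206*x^4 + 2.0979*x^3 + 0.0303*x^2 + 2.4623*x + 0.2139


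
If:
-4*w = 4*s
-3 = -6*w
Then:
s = -1/2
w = 1/2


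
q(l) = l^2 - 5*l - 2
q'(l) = 2*l - 5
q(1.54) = -7.33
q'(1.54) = -1.92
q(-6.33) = 69.72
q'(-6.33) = -17.66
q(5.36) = -0.07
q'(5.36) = 5.72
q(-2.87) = 20.59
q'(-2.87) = -10.74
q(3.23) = -7.72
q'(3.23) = 1.46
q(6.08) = 4.57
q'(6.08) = 7.16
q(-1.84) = 10.59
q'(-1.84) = -8.68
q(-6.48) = 72.39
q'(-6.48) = -17.96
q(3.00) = -8.00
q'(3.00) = 1.00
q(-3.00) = 22.00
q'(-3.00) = -11.00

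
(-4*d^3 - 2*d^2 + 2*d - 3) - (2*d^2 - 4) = -4*d^3 - 4*d^2 + 2*d + 1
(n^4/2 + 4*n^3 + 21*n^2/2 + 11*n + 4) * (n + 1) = n^5/2 + 9*n^4/2 + 29*n^3/2 + 43*n^2/2 + 15*n + 4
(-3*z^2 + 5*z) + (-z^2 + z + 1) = -4*z^2 + 6*z + 1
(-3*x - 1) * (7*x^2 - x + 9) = -21*x^3 - 4*x^2 - 26*x - 9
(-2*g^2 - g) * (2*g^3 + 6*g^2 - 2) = -4*g^5 - 14*g^4 - 6*g^3 + 4*g^2 + 2*g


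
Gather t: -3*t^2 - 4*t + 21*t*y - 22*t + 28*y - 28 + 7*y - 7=-3*t^2 + t*(21*y - 26) + 35*y - 35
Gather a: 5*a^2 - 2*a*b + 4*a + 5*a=5*a^2 + a*(9 - 2*b)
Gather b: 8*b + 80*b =88*b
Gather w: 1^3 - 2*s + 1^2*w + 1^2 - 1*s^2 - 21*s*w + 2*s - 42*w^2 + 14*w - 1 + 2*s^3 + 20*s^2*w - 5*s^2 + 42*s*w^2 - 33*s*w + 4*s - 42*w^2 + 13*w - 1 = 2*s^3 - 6*s^2 + 4*s + w^2*(42*s - 84) + w*(20*s^2 - 54*s + 28)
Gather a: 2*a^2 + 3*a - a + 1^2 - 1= 2*a^2 + 2*a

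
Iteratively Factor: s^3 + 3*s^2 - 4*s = (s)*(s^2 + 3*s - 4) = s*(s - 1)*(s + 4)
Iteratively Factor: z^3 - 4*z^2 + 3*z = (z - 3)*(z^2 - z) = (z - 3)*(z - 1)*(z)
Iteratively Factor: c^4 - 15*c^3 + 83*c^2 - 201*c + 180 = (c - 3)*(c^3 - 12*c^2 + 47*c - 60) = (c - 5)*(c - 3)*(c^2 - 7*c + 12) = (c - 5)*(c - 3)^2*(c - 4)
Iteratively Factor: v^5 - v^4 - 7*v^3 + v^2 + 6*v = (v - 1)*(v^4 - 7*v^2 - 6*v) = (v - 1)*(v + 2)*(v^3 - 2*v^2 - 3*v) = (v - 1)*(v + 1)*(v + 2)*(v^2 - 3*v) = (v - 3)*(v - 1)*(v + 1)*(v + 2)*(v)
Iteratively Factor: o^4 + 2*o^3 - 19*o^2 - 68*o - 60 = (o + 2)*(o^3 - 19*o - 30) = (o + 2)^2*(o^2 - 2*o - 15) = (o + 2)^2*(o + 3)*(o - 5)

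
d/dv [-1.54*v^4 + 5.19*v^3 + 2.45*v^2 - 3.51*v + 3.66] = -6.16*v^3 + 15.57*v^2 + 4.9*v - 3.51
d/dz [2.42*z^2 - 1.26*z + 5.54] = 4.84*z - 1.26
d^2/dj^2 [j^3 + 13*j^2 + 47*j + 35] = 6*j + 26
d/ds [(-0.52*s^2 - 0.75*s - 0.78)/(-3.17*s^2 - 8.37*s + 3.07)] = (1.9749*s^2 - 8.138*s - 8.8311)/(10.0489*s^4 + 53.0658*s^3 + 50.5931*s^2 - 51.3918*s + 9.4249)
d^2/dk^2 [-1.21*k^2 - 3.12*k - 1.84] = -2.42000000000000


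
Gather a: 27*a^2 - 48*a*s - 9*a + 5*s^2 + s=27*a^2 + a*(-48*s - 9) + 5*s^2 + s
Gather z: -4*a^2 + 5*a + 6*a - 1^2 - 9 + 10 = -4*a^2 + 11*a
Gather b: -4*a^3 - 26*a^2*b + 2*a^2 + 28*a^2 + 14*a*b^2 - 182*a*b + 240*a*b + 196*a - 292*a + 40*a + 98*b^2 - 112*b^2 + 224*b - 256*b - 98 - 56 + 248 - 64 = -4*a^3 + 30*a^2 - 56*a + b^2*(14*a - 14) + b*(-26*a^2 + 58*a - 32) + 30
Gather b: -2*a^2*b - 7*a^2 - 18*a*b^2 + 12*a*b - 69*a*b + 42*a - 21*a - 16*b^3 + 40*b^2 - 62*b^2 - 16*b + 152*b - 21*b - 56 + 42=-7*a^2 + 21*a - 16*b^3 + b^2*(-18*a - 22) + b*(-2*a^2 - 57*a + 115) - 14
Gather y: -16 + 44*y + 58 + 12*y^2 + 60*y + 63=12*y^2 + 104*y + 105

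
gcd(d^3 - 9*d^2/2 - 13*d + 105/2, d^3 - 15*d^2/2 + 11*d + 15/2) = d^2 - 8*d + 15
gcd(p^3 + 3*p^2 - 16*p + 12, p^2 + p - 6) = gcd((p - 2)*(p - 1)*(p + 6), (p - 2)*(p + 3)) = p - 2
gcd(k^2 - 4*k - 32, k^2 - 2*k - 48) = k - 8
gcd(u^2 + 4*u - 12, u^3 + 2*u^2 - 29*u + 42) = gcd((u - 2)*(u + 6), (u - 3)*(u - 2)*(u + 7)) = u - 2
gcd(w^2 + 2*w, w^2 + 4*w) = w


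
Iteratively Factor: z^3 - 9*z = (z + 3)*(z^2 - 3*z) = z*(z + 3)*(z - 3)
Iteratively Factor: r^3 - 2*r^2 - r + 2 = (r - 2)*(r^2 - 1) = (r - 2)*(r - 1)*(r + 1)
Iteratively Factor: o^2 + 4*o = (o)*(o + 4)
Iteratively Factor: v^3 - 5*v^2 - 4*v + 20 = (v - 5)*(v^2 - 4) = (v - 5)*(v - 2)*(v + 2)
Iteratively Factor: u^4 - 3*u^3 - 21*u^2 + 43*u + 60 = (u - 5)*(u^3 + 2*u^2 - 11*u - 12) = (u - 5)*(u - 3)*(u^2 + 5*u + 4) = (u - 5)*(u - 3)*(u + 4)*(u + 1)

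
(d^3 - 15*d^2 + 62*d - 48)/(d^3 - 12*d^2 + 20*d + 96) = (d - 1)/(d + 2)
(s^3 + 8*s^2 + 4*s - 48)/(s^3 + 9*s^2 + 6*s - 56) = (s + 6)/(s + 7)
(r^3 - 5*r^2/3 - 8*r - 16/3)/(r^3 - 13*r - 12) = (r + 4/3)/(r + 3)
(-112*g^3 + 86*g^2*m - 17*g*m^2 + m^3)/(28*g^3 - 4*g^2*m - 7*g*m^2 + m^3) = (-8*g + m)/(2*g + m)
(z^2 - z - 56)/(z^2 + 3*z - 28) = (z - 8)/(z - 4)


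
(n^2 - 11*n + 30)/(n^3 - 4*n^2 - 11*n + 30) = (n - 6)/(n^2 + n - 6)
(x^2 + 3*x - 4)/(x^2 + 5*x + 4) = (x - 1)/(x + 1)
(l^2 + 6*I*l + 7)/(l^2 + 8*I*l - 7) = (l - I)/(l + I)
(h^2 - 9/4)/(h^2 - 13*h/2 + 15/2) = (h + 3/2)/(h - 5)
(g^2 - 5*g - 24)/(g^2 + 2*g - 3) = (g - 8)/(g - 1)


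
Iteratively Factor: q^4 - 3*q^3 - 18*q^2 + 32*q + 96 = (q + 3)*(q^3 - 6*q^2 + 32) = (q - 4)*(q + 3)*(q^2 - 2*q - 8) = (q - 4)^2*(q + 3)*(q + 2)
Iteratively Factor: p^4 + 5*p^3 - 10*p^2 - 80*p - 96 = (p + 4)*(p^3 + p^2 - 14*p - 24) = (p + 2)*(p + 4)*(p^2 - p - 12) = (p + 2)*(p + 3)*(p + 4)*(p - 4)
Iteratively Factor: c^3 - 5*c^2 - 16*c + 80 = (c - 5)*(c^2 - 16) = (c - 5)*(c - 4)*(c + 4)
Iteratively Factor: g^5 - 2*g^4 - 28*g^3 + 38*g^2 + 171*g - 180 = (g - 3)*(g^4 + g^3 - 25*g^2 - 37*g + 60) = (g - 3)*(g + 4)*(g^3 - 3*g^2 - 13*g + 15) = (g - 5)*(g - 3)*(g + 4)*(g^2 + 2*g - 3) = (g - 5)*(g - 3)*(g + 3)*(g + 4)*(g - 1)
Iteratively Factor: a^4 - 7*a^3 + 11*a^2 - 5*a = (a - 5)*(a^3 - 2*a^2 + a) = (a - 5)*(a - 1)*(a^2 - a) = (a - 5)*(a - 1)^2*(a)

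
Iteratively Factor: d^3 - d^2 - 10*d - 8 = (d - 4)*(d^2 + 3*d + 2) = (d - 4)*(d + 1)*(d + 2)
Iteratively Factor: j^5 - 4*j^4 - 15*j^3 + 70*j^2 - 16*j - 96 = (j - 3)*(j^4 - j^3 - 18*j^2 + 16*j + 32) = (j - 3)*(j - 2)*(j^3 + j^2 - 16*j - 16) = (j - 3)*(j - 2)*(j + 1)*(j^2 - 16) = (j - 4)*(j - 3)*(j - 2)*(j + 1)*(j + 4)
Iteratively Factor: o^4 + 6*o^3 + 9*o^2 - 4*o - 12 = (o + 2)*(o^3 + 4*o^2 + o - 6) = (o + 2)^2*(o^2 + 2*o - 3) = (o + 2)^2*(o + 3)*(o - 1)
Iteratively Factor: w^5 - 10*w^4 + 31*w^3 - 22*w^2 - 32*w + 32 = (w + 1)*(w^4 - 11*w^3 + 42*w^2 - 64*w + 32) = (w - 4)*(w + 1)*(w^3 - 7*w^2 + 14*w - 8) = (w - 4)*(w - 2)*(w + 1)*(w^2 - 5*w + 4) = (w - 4)*(w - 2)*(w - 1)*(w + 1)*(w - 4)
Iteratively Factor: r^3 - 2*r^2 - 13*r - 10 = (r - 5)*(r^2 + 3*r + 2) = (r - 5)*(r + 2)*(r + 1)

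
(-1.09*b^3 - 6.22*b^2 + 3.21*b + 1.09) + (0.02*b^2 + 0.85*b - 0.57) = -1.09*b^3 - 6.2*b^2 + 4.06*b + 0.52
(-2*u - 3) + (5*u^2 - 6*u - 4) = 5*u^2 - 8*u - 7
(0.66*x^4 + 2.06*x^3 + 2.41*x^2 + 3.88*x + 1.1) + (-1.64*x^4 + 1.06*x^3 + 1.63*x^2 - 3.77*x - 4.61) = -0.98*x^4 + 3.12*x^3 + 4.04*x^2 + 0.11*x - 3.51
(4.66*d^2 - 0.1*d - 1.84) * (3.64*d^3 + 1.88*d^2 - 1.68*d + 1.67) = 16.9624*d^5 + 8.3968*d^4 - 14.7144*d^3 + 4.491*d^2 + 2.9242*d - 3.0728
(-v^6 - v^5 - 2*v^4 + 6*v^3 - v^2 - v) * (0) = 0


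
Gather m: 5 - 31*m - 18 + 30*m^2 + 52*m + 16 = 30*m^2 + 21*m + 3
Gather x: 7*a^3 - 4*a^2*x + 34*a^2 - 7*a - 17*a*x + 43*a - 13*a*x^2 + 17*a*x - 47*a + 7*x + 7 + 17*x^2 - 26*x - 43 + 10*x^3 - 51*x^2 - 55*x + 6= 7*a^3 + 34*a^2 - 11*a + 10*x^3 + x^2*(-13*a - 34) + x*(-4*a^2 - 74) - 30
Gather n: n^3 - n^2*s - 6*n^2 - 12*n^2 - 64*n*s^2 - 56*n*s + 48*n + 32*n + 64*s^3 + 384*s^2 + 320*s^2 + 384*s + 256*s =n^3 + n^2*(-s - 18) + n*(-64*s^2 - 56*s + 80) + 64*s^3 + 704*s^2 + 640*s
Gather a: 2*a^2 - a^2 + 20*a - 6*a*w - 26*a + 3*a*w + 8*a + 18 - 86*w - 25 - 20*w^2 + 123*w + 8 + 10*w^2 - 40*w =a^2 + a*(2 - 3*w) - 10*w^2 - 3*w + 1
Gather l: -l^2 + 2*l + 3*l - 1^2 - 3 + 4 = -l^2 + 5*l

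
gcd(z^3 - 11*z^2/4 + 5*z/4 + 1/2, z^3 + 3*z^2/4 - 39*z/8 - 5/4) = z^2 - 7*z/4 - 1/2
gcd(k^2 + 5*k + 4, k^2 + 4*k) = k + 4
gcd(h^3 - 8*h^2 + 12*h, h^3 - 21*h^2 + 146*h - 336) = h - 6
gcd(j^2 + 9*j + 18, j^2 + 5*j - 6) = j + 6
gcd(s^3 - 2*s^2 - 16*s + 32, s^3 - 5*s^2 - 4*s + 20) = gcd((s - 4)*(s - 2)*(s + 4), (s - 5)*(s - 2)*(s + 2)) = s - 2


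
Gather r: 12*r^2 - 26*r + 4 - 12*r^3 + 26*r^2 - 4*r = -12*r^3 + 38*r^2 - 30*r + 4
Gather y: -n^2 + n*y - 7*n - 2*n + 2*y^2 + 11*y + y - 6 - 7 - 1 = -n^2 - 9*n + 2*y^2 + y*(n + 12) - 14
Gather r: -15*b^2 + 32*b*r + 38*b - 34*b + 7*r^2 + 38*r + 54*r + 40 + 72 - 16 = -15*b^2 + 4*b + 7*r^2 + r*(32*b + 92) + 96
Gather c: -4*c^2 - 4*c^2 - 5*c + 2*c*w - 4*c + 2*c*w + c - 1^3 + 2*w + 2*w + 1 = -8*c^2 + c*(4*w - 8) + 4*w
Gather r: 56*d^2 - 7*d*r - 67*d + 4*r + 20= 56*d^2 - 67*d + r*(4 - 7*d) + 20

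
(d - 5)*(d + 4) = d^2 - d - 20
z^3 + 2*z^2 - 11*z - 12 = (z - 3)*(z + 1)*(z + 4)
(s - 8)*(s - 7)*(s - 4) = s^3 - 19*s^2 + 116*s - 224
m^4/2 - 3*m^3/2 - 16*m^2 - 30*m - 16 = (m/2 + 1)*(m - 8)*(m + 1)*(m + 2)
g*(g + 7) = g^2 + 7*g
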